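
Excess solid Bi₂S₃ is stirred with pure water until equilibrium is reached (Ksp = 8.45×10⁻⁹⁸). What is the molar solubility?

1.51×10⁻²⁰ M

Bi₂S₃(s) ⇌ 2 Bi³⁺(aq) + 3 S²⁻(aq)
With molar solubility s: [Bi³⁺] = 2s, [S²⁻] = 3s.
Ksp = [Bi³⁺]^2[S²⁻]^3 = (2s)^2 · (3s)^3 = 108s^5
108s^5 = 8.45×10⁻⁹⁸  ⇒  s^5 = 7.82×10⁻¹⁰⁰
s = (7.82×10⁻¹⁰⁰)^(1/5) = 1.51×10⁻²⁰ M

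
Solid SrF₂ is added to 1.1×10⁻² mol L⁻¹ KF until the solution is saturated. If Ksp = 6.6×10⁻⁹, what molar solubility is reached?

5.5×10⁻⁵ M

SrF₂(s) ⇌ Sr²⁺(aq) + 2 F⁻(aq)
F⁻ is already present at 1.1×10⁻² mol L⁻¹. If s mol/L of SrF₂ dissolves, [Sr²⁺] = s while [F⁻] ≈ 1.1×10⁻² mol L⁻¹.
Ksp = [Sr²⁺][F⁻]^2 = s(1.1×10⁻²)^2
s = 6.6×10⁻⁹ / (1.1×10⁻²)^2 = 5.5×10⁻⁵
s = 5.5×10⁻⁵ mol L⁻¹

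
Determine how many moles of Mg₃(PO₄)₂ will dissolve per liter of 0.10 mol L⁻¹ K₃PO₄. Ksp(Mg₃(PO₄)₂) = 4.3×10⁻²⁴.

2.5×10⁻⁸ M

Mg₃(PO₄)₂(s) ⇌ 3 Mg²⁺(aq) + 2 PO₄³⁻(aq)
Let s be the solubility of Mg₃(PO₄)₂ here. The common ion gives [PO₄³⁻] ≈ 0.10 mol L⁻¹, and [Mg²⁺] = 3s.
Ksp = [Mg²⁺]^3[PO₄³⁻]^2 = (3s)^3(0.10)^2
(3s)^3 = 4.3×10⁻²⁴ / (0.10)^2 = 4.3×10⁻²²
s = 2.5×10⁻⁸ mol L⁻¹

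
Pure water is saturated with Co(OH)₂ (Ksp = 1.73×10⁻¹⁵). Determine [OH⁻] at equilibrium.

1.51×10⁻⁵ M

Co(OH)₂(s) ⇌ Co²⁺(aq) + 2 OH⁻(aq)
For each mole of Co(OH)₂ that dissolves per liter, [Co²⁺] = s and [OH⁻] = 2s; let s denote this solubility.
Ksp = [Co²⁺][OH⁻]^2 = s · (2s)^2 = 4s^3 = 1.73×10⁻¹⁵
s = 7.56×10⁻⁶ M
[OH⁻] = 2s = 1.51×10⁻⁵ M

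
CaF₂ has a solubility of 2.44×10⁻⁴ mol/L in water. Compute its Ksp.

CaF₂(s) ⇌ Ca²⁺(aq) + 2 F⁻(aq)
With molar solubility s: [Ca²⁺] = s, [F⁻] = 2s.
Ksp = [Ca²⁺][F⁻]^2 = s · (2s)^2 = 4s^3
Ksp = 4 × (2.44×10⁻⁴)^3 = 5.81×10⁻¹¹

Ksp = 5.81×10⁻¹¹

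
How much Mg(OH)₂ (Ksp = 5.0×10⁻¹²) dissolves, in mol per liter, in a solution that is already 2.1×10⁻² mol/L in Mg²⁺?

7.7×10⁻⁶ M

Mg(OH)₂(s) ⇌ Mg²⁺(aq) + 2 OH⁻(aq)
The solution already contains Mg²⁺ at 2.1×10⁻² mol/L. Let s be the molar solubility of Mg(OH)₂.
[Mg²⁺] ≈ 2.1×10⁻² mol/L (common ion dominates); [OH⁻] = 2s.
Ksp = [Mg²⁺][OH⁻]^2 = (2.1×10⁻²)(2s)^2
(2s)^2 = 5.0×10⁻¹² / (2.1×10⁻²) = 2.4×10⁻¹⁰
s = 7.7×10⁻⁶ mol/L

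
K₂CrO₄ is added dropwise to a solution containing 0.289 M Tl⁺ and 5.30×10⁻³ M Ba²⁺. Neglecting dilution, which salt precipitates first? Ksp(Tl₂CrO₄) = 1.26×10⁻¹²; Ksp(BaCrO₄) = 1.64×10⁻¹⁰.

Precipitation begins when Q = Ksp.
For Tl₂CrO₄: [CrO₄²⁻] = (Ksp/[Tl⁺]^2) = 1.51×10⁻¹¹ M
For BaCrO₄: [CrO₄²⁻] = (Ksp/[Ba²⁺]) = 3.09×10⁻⁸ M
Tl₂CrO₄ requires the lower [CrO₄²⁻], so it precipitates first.

Tl₂CrO₄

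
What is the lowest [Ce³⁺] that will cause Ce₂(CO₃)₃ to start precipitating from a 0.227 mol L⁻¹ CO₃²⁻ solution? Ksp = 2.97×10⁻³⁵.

Precipitation of each salt begins when its ion product equals Ksp.
Ce₂(CO₃)₃(s) ⇌ 2 Ce³⁺(aq) + 3 CO₃²⁻(aq)
Ksp = [Ce³⁺]^2[CO₃²⁻]^3 = [Ce³⁺]^2(0.227)^3
[Ce³⁺]^2 = 2.97×10⁻³⁵ / (0.227)^3 = 2.54×10⁻³³
[Ce³⁺] = 5.04×10⁻¹⁷ mol L⁻¹

5.04×10⁻¹⁷ M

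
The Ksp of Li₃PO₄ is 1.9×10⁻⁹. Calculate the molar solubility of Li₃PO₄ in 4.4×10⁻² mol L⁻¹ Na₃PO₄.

Li₃PO₄(s) ⇌ 3 Li⁺(aq) + PO₄³⁻(aq)
Let s be the solubility of Li₃PO₄ here. The common ion gives [PO₄³⁻] ≈ 4.4×10⁻² mol L⁻¹, and [Li⁺] = 3s.
Ksp = [Li⁺]^3[PO₄³⁻] = (3s)^3(4.4×10⁻²)
(3s)^3 = 1.9×10⁻⁹ / (4.4×10⁻²) = 4.3×10⁻⁸
s = 1.2×10⁻³ mol L⁻¹

1.2×10⁻³ M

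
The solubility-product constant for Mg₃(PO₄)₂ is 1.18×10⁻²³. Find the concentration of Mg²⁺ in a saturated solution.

Mg₃(PO₄)₂(s) ⇌ 3 Mg²⁺(aq) + 2 PO₄³⁻(aq)
Call the molar solubility s, so that [Mg²⁺] = 3s and [PO₄³⁻] = 2s.
Ksp = [Mg²⁺]^3[PO₄³⁻]^2 = (3s)^3 · (2s)^2 = 108s^5 = 1.18×10⁻²³
s = 1.02×10⁻⁵ mol/L
[Mg²⁺] = 3s = 3.05×10⁻⁵ mol/L

3.05×10⁻⁵ M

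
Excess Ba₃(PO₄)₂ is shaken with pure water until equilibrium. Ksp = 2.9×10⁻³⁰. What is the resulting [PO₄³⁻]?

9.7×10⁻⁷ M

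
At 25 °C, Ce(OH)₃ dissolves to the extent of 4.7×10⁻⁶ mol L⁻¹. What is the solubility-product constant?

Ksp = 1.3×10⁻²⁰

Ce(OH)₃(s) ⇌ Ce³⁺(aq) + 3 OH⁻(aq)
If s mol/L of Ce(OH)₃ dissolves, [Ce³⁺] = s and [OH⁻] = 3s.
Ksp = [Ce³⁺][OH⁻]^3 = s · (3s)^3 = 27s^4
Ksp = 27 × (4.7×10⁻⁶)^4 = 1.3×10⁻²⁰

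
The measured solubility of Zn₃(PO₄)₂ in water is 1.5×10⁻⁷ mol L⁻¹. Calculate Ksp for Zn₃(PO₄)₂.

Zn₃(PO₄)₂(s) ⇌ 3 Zn²⁺(aq) + 2 PO₄³⁻(aq)
Call the molar solubility s, so that [Zn²⁺] = 3s and [PO₄³⁻] = 2s.
Ksp = [Zn²⁺]^3[PO₄³⁻]^2 = (3s)^3 · (2s)^2 = 108s^5
Ksp = 108 × (1.5×10⁻⁷)^5 = 8.2×10⁻³³

Ksp = 8.2×10⁻³³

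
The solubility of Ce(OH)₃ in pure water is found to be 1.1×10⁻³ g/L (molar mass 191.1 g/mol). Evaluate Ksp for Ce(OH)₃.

Molar solubility s = (1.1×10⁻³ g/L) / (191.1 g/mol) = 5.756×10⁻⁶ mol/L
Ce(OH)₃(s) ⇌ Ce³⁺(aq) + 3 OH⁻(aq)
If s mol/L of Ce(OH)₃ dissolves, [Ce³⁺] = s and [OH⁻] = 3s.
Ksp = [Ce³⁺][OH⁻]^3 = s · (3s)^3 = 27s^4
Ksp = 27 × (5.756×10⁻⁶)^4 = 3.0×10⁻²⁰

Ksp = 3.0×10⁻²⁰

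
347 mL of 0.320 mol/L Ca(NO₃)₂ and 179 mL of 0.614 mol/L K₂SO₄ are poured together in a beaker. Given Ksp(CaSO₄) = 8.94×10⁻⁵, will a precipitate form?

Yes

After mixing, V = 347 mL + 179 mL = 526 mL.
[Ca²⁺] = (0.320)(347)/526 = 0.211 mol/L
[SO₄²⁻] = (0.614)(179)/526 = 0.209 mol/L
Q = [Ca²⁺][SO₄²⁻] = 4.41×10⁻²
Since Q (4.41×10⁻²) exceeds Ksp (8.94×10⁻⁵), CaSO₄ will precipitate.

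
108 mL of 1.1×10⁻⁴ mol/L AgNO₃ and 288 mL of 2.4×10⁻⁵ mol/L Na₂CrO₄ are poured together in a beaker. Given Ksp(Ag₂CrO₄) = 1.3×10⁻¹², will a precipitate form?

No

Total volume after mixing = 108 + 288 = 396 mL.
[Ag⁺] = (1.1×10⁻⁴)(108)/396 = 3.0×10⁻⁵ mol/L
[CrO₄²⁻] = (2.4×10⁻⁵)(288)/396 = 1.7×10⁻⁵ mol/L
Q = [Ag⁺]^2[CrO₄²⁻] = 1.6×10⁻¹⁴
Since Q (1.6×10⁻¹⁴) is less than Ksp (1.3×10⁻¹²), no Ag₂CrO₄ precipitates.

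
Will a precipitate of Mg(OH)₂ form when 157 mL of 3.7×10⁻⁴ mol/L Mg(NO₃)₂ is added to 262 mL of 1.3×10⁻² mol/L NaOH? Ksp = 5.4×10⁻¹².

Yes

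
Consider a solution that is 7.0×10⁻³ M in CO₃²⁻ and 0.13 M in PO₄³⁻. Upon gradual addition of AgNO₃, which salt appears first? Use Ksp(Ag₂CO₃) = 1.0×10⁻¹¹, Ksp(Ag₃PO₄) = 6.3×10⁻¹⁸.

Ag₃PO₄

Each salt precipitates once Q = Ksp for that salt.
For Ag₂CO₃: [Ag⁺] = (Ksp/[CO₃²⁻])^(1/2) = 3.8×10⁻⁵ M
For Ag₃PO₄: [Ag⁺] = (Ksp/[PO₄³⁻])^(1/3) = 3.6×10⁻⁶ M
Since Ag₃PO₄ needs less Ag⁺ to reach saturation, it precipitates first.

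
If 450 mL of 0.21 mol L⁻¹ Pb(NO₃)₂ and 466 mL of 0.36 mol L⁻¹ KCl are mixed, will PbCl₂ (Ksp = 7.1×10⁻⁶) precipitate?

After mixing, V = 450 mL + 466 mL = 916 mL.
[Pb²⁺] = (0.21)(450)/916 = 0.10 mol L⁻¹
[Cl⁻] = (0.36)(466)/916 = 0.18 mol L⁻¹
Q = [Pb²⁺][Cl⁻]^2 = 3.5×10⁻³
Q = 3.5×10⁻³ > Ksp = 7.1×10⁻⁶, so the solution is supersaturated and PbCl₂ precipitates.

Yes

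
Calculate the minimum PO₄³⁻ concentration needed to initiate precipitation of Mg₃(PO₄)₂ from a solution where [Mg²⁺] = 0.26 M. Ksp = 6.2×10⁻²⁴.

Each salt precipitates once Q = Ksp for that salt.
Mg₃(PO₄)₂(s) ⇌ 3 Mg²⁺(aq) + 2 PO₄³⁻(aq)
Ksp = [Mg²⁺]^3[PO₄³⁻]^2 = [PO₄³⁻]^2(0.26)^3
[PO₄³⁻]^2 = 6.2×10⁻²⁴ / (0.26)^3 = 3.5×10⁻²²
[PO₄³⁻] = 1.9×10⁻¹¹ M

1.9×10⁻¹¹ M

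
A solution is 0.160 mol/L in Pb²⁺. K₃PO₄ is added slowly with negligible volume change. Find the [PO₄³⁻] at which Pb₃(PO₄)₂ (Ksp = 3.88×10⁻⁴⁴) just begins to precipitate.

3.08×10⁻²¹ M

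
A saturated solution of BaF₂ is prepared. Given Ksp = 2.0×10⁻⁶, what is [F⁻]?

BaF₂(s) ⇌ Ba²⁺(aq) + 2 F⁻(aq)
For each mole of BaF₂ that dissolves per liter, [Ba²⁺] = s and [F⁻] = 2s; let s denote this solubility.
Ksp = [Ba²⁺][F⁻]^2 = s · (2s)^2 = 4s^3 = 2.0×10⁻⁶
s = 7.9×10⁻³ M
[F⁻] = 2s = 1.6×10⁻² M

1.6×10⁻² M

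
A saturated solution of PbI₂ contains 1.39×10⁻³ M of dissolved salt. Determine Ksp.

Ksp = 1.07×10⁻⁸

PbI₂(s) ⇌ Pb²⁺(aq) + 2 I⁻(aq)
For each mole of PbI₂ that dissolves per liter, [Pb²⁺] = s and [I⁻] = 2s; let s denote this solubility.
Ksp = [Pb²⁺][I⁻]^2 = s · (2s)^2 = 4s^3
Ksp = 4 × (1.39×10⁻³)^3 = 1.07×10⁻⁸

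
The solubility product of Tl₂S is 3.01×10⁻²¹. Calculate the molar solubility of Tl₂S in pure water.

9.10×10⁻⁸ M

Tl₂S(s) ⇌ 2 Tl⁺(aq) + S²⁻(aq)
With molar solubility s: [Tl⁺] = 2s, [S²⁻] = s.
Ksp = [Tl⁺]^2[S²⁻] = (2s)^2 · s = 4s^3
4s^3 = 3.01×10⁻²¹  ⇒  s^3 = 7.53×10⁻²²
s = 9.10×10⁻⁸ M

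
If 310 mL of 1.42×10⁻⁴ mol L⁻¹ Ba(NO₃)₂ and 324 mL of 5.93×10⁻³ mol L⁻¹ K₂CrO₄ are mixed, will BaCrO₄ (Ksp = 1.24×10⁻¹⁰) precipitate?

The combined volume is 634 mL.
[Ba²⁺] = (1.42×10⁻⁴)(310)/634 = 6.94×10⁻⁵ mol L⁻¹
[CrO₄²⁻] = (5.93×10⁻³)(324)/634 = 3.03×10⁻³ mol L⁻¹
Q = [Ba²⁺][CrO₄²⁻] = 2.10×10⁻⁷
Q = 2.10×10⁻⁷ > Ksp = 1.24×10⁻¹⁰, so the solution is supersaturated and BaCrO₄ precipitates.

Yes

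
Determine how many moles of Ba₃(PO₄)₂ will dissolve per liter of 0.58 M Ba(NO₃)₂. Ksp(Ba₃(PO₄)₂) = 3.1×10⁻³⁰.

Ba₃(PO₄)₂(s) ⇌ 3 Ba²⁺(aq) + 2 PO₄³⁻(aq)
Let s be the solubility of Ba₃(PO₄)₂ here. The common ion gives [Ba²⁺] ≈ 0.58 M, and [PO₄³⁻] = 2s.
Ksp = [Ba²⁺]^3[PO₄³⁻]^2 = (0.58)^3(2s)^2
(2s)^2 = 3.1×10⁻³⁰ / (0.58)^3 = 1.6×10⁻²⁹
s = 2.0×10⁻¹⁵ M

2.0×10⁻¹⁵ M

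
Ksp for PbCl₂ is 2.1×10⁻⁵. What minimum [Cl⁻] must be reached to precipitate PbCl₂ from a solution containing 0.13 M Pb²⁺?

1.3×10⁻² M

Precipitation of each salt begins when its ion product equals Ksp.
PbCl₂(s) ⇌ Pb²⁺(aq) + 2 Cl⁻(aq)
Ksp = [Pb²⁺][Cl⁻]^2 = [Cl⁻]^2(0.13)
[Cl⁻]^2 = 2.1×10⁻⁵ / (0.13) = 1.6×10⁻⁴
[Cl⁻] = 1.3×10⁻² M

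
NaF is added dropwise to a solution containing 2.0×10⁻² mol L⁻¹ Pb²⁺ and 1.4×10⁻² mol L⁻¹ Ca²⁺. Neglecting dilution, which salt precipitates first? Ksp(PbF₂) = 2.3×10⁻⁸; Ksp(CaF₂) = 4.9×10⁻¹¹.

Each salt precipitates once Q = Ksp for that salt.
For PbF₂: [F⁻] = (Ksp/[Pb²⁺])^(1/2) = 1.1×10⁻³ mol L⁻¹
For CaF₂: [F⁻] = (Ksp/[Ca²⁺])^(1/2) = 5.9×10⁻⁵ mol L⁻¹
CaF₂ requires the lower [F⁻], so it precipitates first.

CaF₂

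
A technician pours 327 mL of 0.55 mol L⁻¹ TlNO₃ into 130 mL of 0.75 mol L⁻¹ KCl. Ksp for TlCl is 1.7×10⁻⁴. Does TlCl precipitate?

Total volume after mixing = 327 + 130 = 457 mL.
[Tl⁺] = (0.55)(327)/457 = 0.39 mol L⁻¹
[Cl⁻] = (0.75)(130)/457 = 0.21 mol L⁻¹
Q = [Tl⁺][Cl⁻] = 8.4×10⁻²
Q = 8.4×10⁻² > Ksp = 1.7×10⁻⁴, so the solution is supersaturated and TlCl precipitates.

Yes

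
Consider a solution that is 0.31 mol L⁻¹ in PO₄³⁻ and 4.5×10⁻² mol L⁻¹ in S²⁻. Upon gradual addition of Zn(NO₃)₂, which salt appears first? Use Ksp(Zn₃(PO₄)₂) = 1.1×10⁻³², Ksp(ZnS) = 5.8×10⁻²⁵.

Precipitation begins when Q = Ksp.
For Zn₃(PO₄)₂: [Zn²⁺] = (Ksp/[PO₄³⁻]^2)^(1/3) = 4.9×10⁻¹¹ mol L⁻¹
For ZnS: [Zn²⁺] = (Ksp/[S²⁻]) = 1.3×10⁻²³ mol L⁻¹
Since ZnS needs less Zn²⁺ to reach saturation, it precipitates first.

ZnS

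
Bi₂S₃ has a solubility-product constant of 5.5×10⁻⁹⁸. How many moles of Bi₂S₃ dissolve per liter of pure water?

1.4×10⁻²⁰ M

Bi₂S₃(s) ⇌ 2 Bi³⁺(aq) + 3 S²⁻(aq)
For each mole of Bi₂S₃ that dissolves per liter, [Bi³⁺] = 2s and [S²⁻] = 3s; let s denote this solubility.
Ksp = [Bi³⁺]^2[S²⁻]^3 = (2s)^2 · (3s)^3 = 108s^5
108s^5 = 5.5×10⁻⁹⁸  ⇒  s^5 = 5.1×10⁻¹⁰⁰
s = 1.4×10⁻²⁰ M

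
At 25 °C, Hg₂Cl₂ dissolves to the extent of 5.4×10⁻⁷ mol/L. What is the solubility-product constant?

Ksp = 6.3×10⁻¹⁹

Hg₂Cl₂(s) ⇌ Hg₂²⁺(aq) + 2 Cl⁻(aq)
Let s be the molar solubility. Then [Hg₂²⁺] = s and [Cl⁻] = 2s.
Ksp = [Hg₂²⁺][Cl⁻]^2 = s · (2s)^2 = 4s^3
Ksp = 4 × (5.4×10⁻⁷)^3 = 6.3×10⁻¹⁹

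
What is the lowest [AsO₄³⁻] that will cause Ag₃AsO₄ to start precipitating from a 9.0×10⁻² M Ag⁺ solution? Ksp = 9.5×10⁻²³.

Precipitation begins when Q = Ksp.
Ag₃AsO₄(s) ⇌ 3 Ag⁺(aq) + AsO₄³⁻(aq)
Ksp = [Ag⁺]^3[AsO₄³⁻] = [AsO₄³⁻](9.0×10⁻²)^3
[AsO₄³⁻] = 9.5×10⁻²³ / (9.0×10⁻²)^3 = 1.3×10⁻¹⁹
[AsO₄³⁻] = 1.3×10⁻¹⁹ M

1.3×10⁻¹⁹ M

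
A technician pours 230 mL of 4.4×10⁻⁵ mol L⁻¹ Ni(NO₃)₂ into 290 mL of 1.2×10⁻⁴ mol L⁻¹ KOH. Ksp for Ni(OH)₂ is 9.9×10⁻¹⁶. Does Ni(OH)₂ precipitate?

Yes

The combined volume is 520 mL.
[Ni²⁺] = (4.4×10⁻⁵)(230)/520 = 1.9×10⁻⁵ mol L⁻¹
[OH⁻] = (1.2×10⁻⁴)(290)/520 = 6.7×10⁻⁵ mol L⁻¹
Q = [Ni²⁺][OH⁻]^2 = 8.7×10⁻¹⁴
Since Q (8.7×10⁻¹⁴) exceeds Ksp (9.9×10⁻¹⁶), Ni(OH)₂ will precipitate.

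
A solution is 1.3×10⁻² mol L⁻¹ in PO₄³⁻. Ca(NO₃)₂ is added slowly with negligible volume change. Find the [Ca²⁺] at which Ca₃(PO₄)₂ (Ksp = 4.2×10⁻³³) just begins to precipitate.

2.9×10⁻¹⁰ M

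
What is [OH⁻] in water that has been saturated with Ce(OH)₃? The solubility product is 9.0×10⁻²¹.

Ce(OH)₃(s) ⇌ Ce³⁺(aq) + 3 OH⁻(aq)
With molar solubility s: [Ce³⁺] = s, [OH⁻] = 3s.
Ksp = [Ce³⁺][OH⁻]^3 = s · (3s)^3 = 27s^4 = 9.0×10⁻²¹
s = 4.3×10⁻⁶ M
[OH⁻] = 3s = 1.3×10⁻⁵ M

1.3×10⁻⁵ M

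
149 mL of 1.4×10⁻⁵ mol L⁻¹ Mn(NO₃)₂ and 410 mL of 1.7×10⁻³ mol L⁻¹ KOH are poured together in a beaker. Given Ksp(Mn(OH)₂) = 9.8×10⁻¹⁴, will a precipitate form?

Yes

Total volume after mixing = 149 + 410 = 559 mL.
[Mn²⁺] = (1.4×10⁻⁵)(149)/559 = 3.7×10⁻⁶ mol L⁻¹
[OH⁻] = (1.7×10⁻³)(410)/559 = 1.2×10⁻³ mol L⁻¹
Q = [Mn²⁺][OH⁻]^2 = 5.8×10⁻¹²
Q = 5.8×10⁻¹² > Ksp = 9.8×10⁻¹⁴, so the solution is supersaturated and Mn(OH)₂ precipitates.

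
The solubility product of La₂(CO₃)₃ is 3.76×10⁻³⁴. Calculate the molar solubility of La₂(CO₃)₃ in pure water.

8.10×10⁻⁸ M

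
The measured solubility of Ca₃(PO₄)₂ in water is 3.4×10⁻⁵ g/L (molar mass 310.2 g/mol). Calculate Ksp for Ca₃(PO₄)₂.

Ksp = 1.7×10⁻³³

s = (3.4×10⁻⁵ g L⁻¹)/(310.2 g mol⁻¹) = 1.096×10⁻⁷ M
Ca₃(PO₄)₂(s) ⇌ 3 Ca²⁺(aq) + 2 PO₄³⁻(aq)
Let s be the molar solubility. Then [Ca²⁺] = 3s and [PO₄³⁻] = 2s.
Ksp = [Ca²⁺]^3[PO₄³⁻]^2 = (3s)^3 · (2s)^2 = 108s^5
Ksp = 108 × (1.096×10⁻⁷)^5 = 1.7×10⁻³³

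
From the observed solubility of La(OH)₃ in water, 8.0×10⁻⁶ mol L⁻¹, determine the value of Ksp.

Ksp = 1.1×10⁻¹⁹

La(OH)₃(s) ⇌ La³⁺(aq) + 3 OH⁻(aq)
With molar solubility s: [La³⁺] = s, [OH⁻] = 3s.
Ksp = [La³⁺][OH⁻]^3 = s · (3s)^3 = 27s^4
Ksp = 27 × (8.0×10⁻⁶)^4 = 1.1×10⁻¹⁹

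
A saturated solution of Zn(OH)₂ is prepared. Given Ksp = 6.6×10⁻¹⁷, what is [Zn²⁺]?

Zn(OH)₂(s) ⇌ Zn²⁺(aq) + 2 OH⁻(aq)
If s mol/L of Zn(OH)₂ dissolves, [Zn²⁺] = s and [OH⁻] = 2s.
Ksp = [Zn²⁺][OH⁻]^2 = s · (2s)^2 = 4s^3 = 6.6×10⁻¹⁷
s = 2.5×10⁻⁶ M
[Zn²⁺] = s = 2.5×10⁻⁶ M

2.5×10⁻⁶ M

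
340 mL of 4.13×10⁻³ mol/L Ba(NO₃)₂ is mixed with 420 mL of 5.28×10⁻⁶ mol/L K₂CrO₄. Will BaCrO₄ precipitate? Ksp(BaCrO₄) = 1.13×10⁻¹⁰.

The combined volume is 760 mL.
[Ba²⁺] = (4.13×10⁻³)(340)/760 = 1.85×10⁻³ mol/L
[CrO₄²⁻] = (5.28×10⁻⁶)(420)/760 = 2.92×10⁻⁶ mol/L
Q = [Ba²⁺][CrO₄²⁻] = 5.39×10⁻⁹
Since Q (5.39×10⁻⁹) exceeds Ksp (1.13×10⁻¹⁰), BaCrO₄ will precipitate.

Yes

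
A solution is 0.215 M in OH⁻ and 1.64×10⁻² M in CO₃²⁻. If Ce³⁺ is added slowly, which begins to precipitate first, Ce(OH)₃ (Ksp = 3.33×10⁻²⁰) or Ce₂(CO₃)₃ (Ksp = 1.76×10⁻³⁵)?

Ce(OH)₃

A salt starts to precipitate once the ion product Q reaches its Ksp.
For Ce(OH)₃: [Ce³⁺] = (Ksp/[OH⁻]^3) = 3.35×10⁻¹⁸ M
For Ce₂(CO₃)₃: [Ce³⁺] = (Ksp/[CO₃²⁻]^3)^(1/2) = 2.00×10⁻¹⁵ M
Since Ce(OH)₃ needs less Ce³⁺ to reach saturation, it precipitates first.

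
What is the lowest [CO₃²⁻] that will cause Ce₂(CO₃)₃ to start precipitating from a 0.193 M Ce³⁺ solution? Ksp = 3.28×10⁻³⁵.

9.58×10⁻¹² M

The threshold for precipitation is Q = Ksp.
Ce₂(CO₃)₃(s) ⇌ 2 Ce³⁺(aq) + 3 CO₃²⁻(aq)
Ksp = [Ce³⁺]^2[CO₃²⁻]^3 = [CO₃²⁻]^3(0.193)^2
[CO₃²⁻]^3 = 3.28×10⁻³⁵ / (0.193)^2 = 8.81×10⁻³⁴
[CO₃²⁻] = 9.58×10⁻¹² M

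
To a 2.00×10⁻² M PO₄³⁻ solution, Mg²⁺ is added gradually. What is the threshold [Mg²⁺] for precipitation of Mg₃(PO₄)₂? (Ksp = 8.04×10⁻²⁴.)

2.72×10⁻⁷ M

A salt starts to precipitate once the ion product Q reaches its Ksp.
Mg₃(PO₄)₂(s) ⇌ 3 Mg²⁺(aq) + 2 PO₄³⁻(aq)
Ksp = [Mg²⁺]^3[PO₄³⁻]^2 = [Mg²⁺]^3(2.00×10⁻²)^2
[Mg²⁺]^3 = 8.04×10⁻²⁴ / (2.00×10⁻²)^2 = 2.01×10⁻²⁰
[Mg²⁺] = 2.72×10⁻⁷ M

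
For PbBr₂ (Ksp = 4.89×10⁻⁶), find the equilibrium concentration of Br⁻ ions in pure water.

PbBr₂(s) ⇌ Pb²⁺(aq) + 2 Br⁻(aq)
With molar solubility s: [Pb²⁺] = s, [Br⁻] = 2s.
Ksp = [Pb²⁺][Br⁻]^2 = s · (2s)^2 = 4s^3 = 4.89×10⁻⁶
s = 1.07×10⁻² M
[Br⁻] = 2s = 2.14×10⁻² M

2.14×10⁻² M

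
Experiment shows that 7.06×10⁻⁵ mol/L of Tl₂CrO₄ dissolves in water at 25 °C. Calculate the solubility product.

Tl₂CrO₄(s) ⇌ 2 Tl⁺(aq) + CrO₄²⁻(aq)
If s mol/L of Tl₂CrO₄ dissolves, [Tl⁺] = 2s and [CrO₄²⁻] = s.
Ksp = [Tl⁺]^2[CrO₄²⁻] = (2s)^2 · s = 4s^3
Ksp = 4 × (7.06×10⁻⁵)^3 = 1.41×10⁻¹²

Ksp = 1.41×10⁻¹²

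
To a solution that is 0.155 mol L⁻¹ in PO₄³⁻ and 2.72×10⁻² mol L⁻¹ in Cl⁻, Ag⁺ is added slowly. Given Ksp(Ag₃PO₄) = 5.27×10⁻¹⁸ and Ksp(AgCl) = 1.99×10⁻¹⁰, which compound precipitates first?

AgCl

Each salt precipitates once Q = Ksp for that salt.
For Ag₃PO₄: [Ag⁺] = (Ksp/[PO₄³⁻])^(1/3) = 3.24×10⁻⁶ mol L⁻¹
For AgCl: [Ag⁺] = (Ksp/[Cl⁻]) = 7.32×10⁻⁹ mol L⁻¹
AgCl requires the lower [Ag⁺], so it precipitates first.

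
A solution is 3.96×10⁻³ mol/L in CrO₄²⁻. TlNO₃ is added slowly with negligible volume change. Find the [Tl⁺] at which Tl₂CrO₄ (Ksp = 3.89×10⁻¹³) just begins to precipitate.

The threshold for precipitation is Q = Ksp.
Tl₂CrO₄(s) ⇌ 2 Tl⁺(aq) + CrO₄²⁻(aq)
Ksp = [Tl⁺]^2[CrO₄²⁻] = [Tl⁺]^2(3.96×10⁻³)
[Tl⁺]^2 = 3.89×10⁻¹³ / (3.96×10⁻³) = 9.82×10⁻¹¹
[Tl⁺] = 9.91×10⁻⁶ mol/L

9.91×10⁻⁶ M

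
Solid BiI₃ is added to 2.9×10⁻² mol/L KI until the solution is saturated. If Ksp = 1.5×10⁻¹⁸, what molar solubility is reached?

6.2×10⁻¹⁴ M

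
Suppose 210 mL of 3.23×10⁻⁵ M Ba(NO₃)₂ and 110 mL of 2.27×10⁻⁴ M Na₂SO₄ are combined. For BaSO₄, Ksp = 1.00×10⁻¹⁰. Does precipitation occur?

After mixing, V = 210 mL + 110 mL = 320 mL.
[Ba²⁺] = (3.23×10⁻⁵)(210)/320 = 2.12×10⁻⁵ M
[SO₄²⁻] = (2.27×10⁻⁴)(110)/320 = 7.80×10⁻⁵ M
Q = [Ba²⁺][SO₄²⁻] = 1.65×10⁻⁹
Since Q (1.65×10⁻⁹) exceeds Ksp (1.00×10⁻¹⁰), BaSO₄ will precipitate.

Yes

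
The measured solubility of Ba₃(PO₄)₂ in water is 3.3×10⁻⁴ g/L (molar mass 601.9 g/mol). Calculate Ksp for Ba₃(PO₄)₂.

Ksp = 5.4×10⁻³⁰

s = (3.3×10⁻⁴ g L⁻¹)/(601.9 g mol⁻¹) = 5.483×10⁻⁷ M
Ba₃(PO₄)₂(s) ⇌ 3 Ba²⁺(aq) + 2 PO₄³⁻(aq)
For each mole of Ba₃(PO₄)₂ that dissolves per liter, [Ba²⁺] = 3s and [PO₄³⁻] = 2s; let s denote this solubility.
Ksp = [Ba²⁺]^3[PO₄³⁻]^2 = (3s)^3 · (2s)^2 = 108s^5
Ksp = 108 × (5.483×10⁻⁷)^5 = 5.4×10⁻³⁰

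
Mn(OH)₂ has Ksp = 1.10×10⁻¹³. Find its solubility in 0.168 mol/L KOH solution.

Mn(OH)₂(s) ⇌ Mn²⁺(aq) + 2 OH⁻(aq)
With OH⁻ already at 0.168 mol/L and s small, take [OH⁻] ≈ 0.168 mol/L and [Mn²⁺] = s.
Ksp = [Mn²⁺][OH⁻]^2 = s(0.168)^2
s = 1.10×10⁻¹³ / (0.168)^2 = 3.90×10⁻¹²
s = 3.90×10⁻¹² mol/L

3.90×10⁻¹² M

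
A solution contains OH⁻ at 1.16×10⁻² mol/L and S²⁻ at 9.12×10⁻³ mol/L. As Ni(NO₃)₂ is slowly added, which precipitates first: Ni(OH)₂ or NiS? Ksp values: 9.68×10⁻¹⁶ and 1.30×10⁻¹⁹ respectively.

NiS

Each salt precipitates once Q = Ksp for that salt.
For Ni(OH)₂: [Ni²⁺] = (Ksp/[OH⁻]^2) = 7.19×10⁻¹² mol/L
For NiS: [Ni²⁺] = (Ksp/[S²⁻]) = 1.43×10⁻¹⁷ mol/L
The smaller threshold [Ni²⁺] is reached first, so NiS precipitates first.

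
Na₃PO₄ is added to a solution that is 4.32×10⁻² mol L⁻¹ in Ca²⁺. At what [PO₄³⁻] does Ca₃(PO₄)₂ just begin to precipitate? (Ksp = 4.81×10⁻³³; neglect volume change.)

7.72×10⁻¹⁵ M

Each salt precipitates once Q = Ksp for that salt.
Ca₃(PO₄)₂(s) ⇌ 3 Ca²⁺(aq) + 2 PO₄³⁻(aq)
Ksp = [Ca²⁺]^3[PO₄³⁻]^2 = [PO₄³⁻]^2(4.32×10⁻²)^3
[PO₄³⁻]^2 = 4.81×10⁻³³ / (4.32×10⁻²)^3 = 5.97×10⁻²⁹
[PO₄³⁻] = 7.72×10⁻¹⁵ mol L⁻¹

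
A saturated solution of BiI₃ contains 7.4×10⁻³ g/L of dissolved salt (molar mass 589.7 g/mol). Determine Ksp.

Ksp = 6.7×10⁻¹⁹

Convert to molarity: s = 7.4×10⁻³ / 589.7 = 1.255×10⁻⁵ mol/L
BiI₃(s) ⇌ Bi³⁺(aq) + 3 I⁻(aq)
For each mole of BiI₃ that dissolves per liter, [Bi³⁺] = s and [I⁻] = 3s; let s denote this solubility.
Ksp = [Bi³⁺][I⁻]^3 = s · (3s)^3 = 27s^4
Ksp = 27 × (1.255×10⁻⁵)^4 = 6.7×10⁻¹⁹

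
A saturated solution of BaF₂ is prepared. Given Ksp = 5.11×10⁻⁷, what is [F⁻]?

1.01×10⁻² M

BaF₂(s) ⇌ Ba²⁺(aq) + 2 F⁻(aq)
With molar solubility s: [Ba²⁺] = s, [F⁻] = 2s.
Ksp = [Ba²⁺][F⁻]^2 = s · (2s)^2 = 4s^3 = 5.11×10⁻⁷
s = 5.04×10⁻³ mol L⁻¹
[F⁻] = 2s = 1.01×10⁻² mol L⁻¹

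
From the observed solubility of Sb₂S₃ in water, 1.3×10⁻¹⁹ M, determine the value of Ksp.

Ksp = 4.0×10⁻⁹³

Sb₂S₃(s) ⇌ 2 Sb³⁺(aq) + 3 S²⁻(aq)
With molar solubility s: [Sb³⁺] = 2s, [S²⁻] = 3s.
Ksp = [Sb³⁺]^2[S²⁻]^3 = (2s)^2 · (3s)^3 = 108s^5
Ksp = 108 × (1.3×10⁻¹⁹)^5 = 4.0×10⁻⁹³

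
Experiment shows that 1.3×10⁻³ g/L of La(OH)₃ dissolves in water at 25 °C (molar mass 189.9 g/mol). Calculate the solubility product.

Convert to molarity: s = 1.3×10⁻³ / 189.9 = 6.846×10⁻⁶ mol/L
La(OH)₃(s) ⇌ La³⁺(aq) + 3 OH⁻(aq)
Call the molar solubility s, so that [La³⁺] = s and [OH⁻] = 3s.
Ksp = [La³⁺][OH⁻]^3 = s · (3s)^3 = 27s^4
Ksp = 27 × (6.846×10⁻⁶)^4 = 5.9×10⁻²⁰

Ksp = 5.9×10⁻²⁰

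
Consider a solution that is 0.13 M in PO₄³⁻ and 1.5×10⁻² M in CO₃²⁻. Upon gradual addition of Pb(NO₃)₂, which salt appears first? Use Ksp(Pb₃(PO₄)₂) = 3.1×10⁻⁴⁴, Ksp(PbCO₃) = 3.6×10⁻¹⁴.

Pb₃(PO₄)₂

Precipitation begins when Q = Ksp.
For Pb₃(PO₄)₂: [Pb²⁺] = (Ksp/[PO₄³⁻]^2)^(1/3) = 1.2×10⁻¹⁴ M
For PbCO₃: [Pb²⁺] = (Ksp/[CO₃²⁻]) = 2.4×10⁻¹² M
Pb₃(PO₄)₂ requires the lower [Pb²⁺], so it precipitates first.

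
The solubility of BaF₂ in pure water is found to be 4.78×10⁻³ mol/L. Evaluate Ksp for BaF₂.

BaF₂(s) ⇌ Ba²⁺(aq) + 2 F⁻(aq)
For each mole of BaF₂ that dissolves per liter, [Ba²⁺] = s and [F⁻] = 2s; let s denote this solubility.
Ksp = [Ba²⁺][F⁻]^2 = s · (2s)^2 = 4s^3
Ksp = 4 × (4.78×10⁻³)^3 = 4.37×10⁻⁷

Ksp = 4.37×10⁻⁷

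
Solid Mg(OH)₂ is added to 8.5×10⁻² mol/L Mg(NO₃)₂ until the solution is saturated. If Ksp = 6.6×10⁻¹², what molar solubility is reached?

4.4×10⁻⁶ M

Mg(OH)₂(s) ⇌ Mg²⁺(aq) + 2 OH⁻(aq)
Let s be the solubility of Mg(OH)₂ here. The common ion gives [Mg²⁺] ≈ 8.5×10⁻² mol/L, and [OH⁻] = 2s.
Ksp = [Mg²⁺][OH⁻]^2 = (8.5×10⁻²)(2s)^2
(2s)^2 = 6.6×10⁻¹² / (8.5×10⁻²) = 7.8×10⁻¹¹
s = 4.4×10⁻⁶ mol/L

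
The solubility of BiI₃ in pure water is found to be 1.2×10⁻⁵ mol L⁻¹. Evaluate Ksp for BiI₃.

Ksp = 5.6×10⁻¹⁹

BiI₃(s) ⇌ Bi³⁺(aq) + 3 I⁻(aq)
Call the molar solubility s, so that [Bi³⁺] = s and [I⁻] = 3s.
Ksp = [Bi³⁺][I⁻]^3 = s · (3s)^3 = 27s^4
Ksp = 27 × (1.2×10⁻⁵)^4 = 5.6×10⁻¹⁹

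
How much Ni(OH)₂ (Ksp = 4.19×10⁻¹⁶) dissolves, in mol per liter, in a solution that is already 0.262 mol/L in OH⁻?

6.10×10⁻¹⁵ M

Ni(OH)₂(s) ⇌ Ni²⁺(aq) + 2 OH⁻(aq)
Let s be the solubility of Ni(OH)₂ here. The common ion gives [OH⁻] ≈ 0.262 mol/L, and [Ni²⁺] = s.
Ksp = [Ni²⁺][OH⁻]^2 = s(0.262)^2
s = 4.19×10⁻¹⁶ / (0.262)^2 = 6.10×10⁻¹⁵
s = 6.10×10⁻¹⁵ mol/L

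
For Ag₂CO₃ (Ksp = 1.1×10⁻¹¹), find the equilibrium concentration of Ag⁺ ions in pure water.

2.8×10⁻⁴ M

Ag₂CO₃(s) ⇌ 2 Ag⁺(aq) + CO₃²⁻(aq)
For each mole of Ag₂CO₃ that dissolves per liter, [Ag⁺] = 2s and [CO₃²⁻] = s; let s denote this solubility.
Ksp = [Ag⁺]^2[CO₃²⁻] = (2s)^2 · s = 4s^3 = 1.1×10⁻¹¹
s = 1.4×10⁻⁴ mol/L
[Ag⁺] = 2s = 2.8×10⁻⁴ mol/L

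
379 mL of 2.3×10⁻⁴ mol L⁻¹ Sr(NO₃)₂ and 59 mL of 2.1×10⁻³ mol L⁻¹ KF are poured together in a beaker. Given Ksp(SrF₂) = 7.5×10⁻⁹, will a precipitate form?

The combined volume is 438 mL.
[Sr²⁺] = (2.3×10⁻⁴)(379)/438 = 2.0×10⁻⁴ mol L⁻¹
[F⁻] = (2.1×10⁻³)(59)/438 = 2.8×10⁻⁴ mol L⁻¹
Q = [Sr²⁺][F⁻]^2 = 1.6×10⁻¹¹
Q = 1.6×10⁻¹¹ < Ksp = 7.5×10⁻⁹, so the solution is unsaturated and no precipitate forms.

No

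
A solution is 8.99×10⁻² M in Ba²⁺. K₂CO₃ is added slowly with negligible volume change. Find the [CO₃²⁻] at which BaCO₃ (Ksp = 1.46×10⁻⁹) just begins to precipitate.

1.62×10⁻⁸ M

A salt starts to precipitate once the ion product Q reaches its Ksp.
BaCO₃(s) ⇌ Ba²⁺(aq) + CO₃²⁻(aq)
Ksp = [Ba²⁺][CO₃²⁻] = [CO₃²⁻](8.99×10⁻²)
[CO₃²⁻] = 1.46×10⁻⁹ / (8.99×10⁻²) = 1.62×10⁻⁸
[CO₃²⁻] = 1.62×10⁻⁸ M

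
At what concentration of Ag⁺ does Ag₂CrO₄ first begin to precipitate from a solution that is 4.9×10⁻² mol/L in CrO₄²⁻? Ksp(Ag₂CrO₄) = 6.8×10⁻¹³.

The threshold for precipitation is Q = Ksp.
Ag₂CrO₄(s) ⇌ 2 Ag⁺(aq) + CrO₄²⁻(aq)
Ksp = [Ag⁺]^2[CrO₄²⁻] = [Ag⁺]^2(4.9×10⁻²)
[Ag⁺]^2 = 6.8×10⁻¹³ / (4.9×10⁻²) = 1.4×10⁻¹¹
[Ag⁺] = 3.7×10⁻⁶ mol/L

3.7×10⁻⁶ M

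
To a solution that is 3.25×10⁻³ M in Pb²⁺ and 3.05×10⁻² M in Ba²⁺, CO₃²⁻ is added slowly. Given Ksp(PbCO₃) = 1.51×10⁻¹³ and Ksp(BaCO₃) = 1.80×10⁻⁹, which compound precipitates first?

PbCO₃

The threshold for precipitation is Q = Ksp.
For PbCO₃: [CO₃²⁻] = (Ksp/[Pb²⁺]) = 4.65×10⁻¹¹ M
For BaCO₃: [CO₃²⁻] = (Ksp/[Ba²⁺]) = 5.90×10⁻⁸ M
Since PbCO₃ needs less CO₃²⁻ to reach saturation, it precipitates first.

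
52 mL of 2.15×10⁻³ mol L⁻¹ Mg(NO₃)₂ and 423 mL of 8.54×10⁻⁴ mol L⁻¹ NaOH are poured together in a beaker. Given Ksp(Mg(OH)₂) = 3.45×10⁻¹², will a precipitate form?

Yes

The combined volume is 475 mL.
[Mg²⁺] = (2.15×10⁻³)(52)/475 = 2.35×10⁻⁴ mol L⁻¹
[OH⁻] = (8.54×10⁻⁴)(423)/475 = 7.61×10⁻⁴ mol L⁻¹
Q = [Mg²⁺][OH⁻]^2 = 1.36×10⁻¹⁰
Because Q > Ksp (1.36×10⁻¹⁰ vs 3.45×10⁻¹²), a precipitate of Mg(OH)₂ forms.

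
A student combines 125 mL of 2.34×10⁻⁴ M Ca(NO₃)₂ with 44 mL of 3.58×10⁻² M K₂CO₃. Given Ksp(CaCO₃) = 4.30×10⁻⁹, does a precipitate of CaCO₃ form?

Yes

The combined volume is 169 mL.
[Ca²⁺] = (2.34×10⁻⁴)(125)/169 = 1.73×10⁻⁴ M
[CO₃²⁻] = (3.58×10⁻²)(44)/169 = 9.32×10⁻³ M
Q = [Ca²⁺][CO₃²⁻] = 1.61×10⁻⁶
Because Q > Ksp (1.61×10⁻⁶ vs 4.30×10⁻⁹), a precipitate of CaCO₃ forms.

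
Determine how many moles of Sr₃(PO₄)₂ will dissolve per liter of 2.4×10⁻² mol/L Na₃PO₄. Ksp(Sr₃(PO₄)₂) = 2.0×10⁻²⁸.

2.3×10⁻⁹ M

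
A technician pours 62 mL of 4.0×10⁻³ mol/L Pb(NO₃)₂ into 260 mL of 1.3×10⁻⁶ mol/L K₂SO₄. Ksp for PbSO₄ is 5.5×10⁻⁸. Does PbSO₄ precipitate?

No

After mixing, V = 62 mL + 260 mL = 322 mL.
[Pb²⁺] = (4.0×10⁻³)(62)/322 = 7.7×10⁻⁴ mol/L
[SO₄²⁻] = (1.3×10⁻⁶)(260)/322 = 1.0×10⁻⁶ mol/L
Q = [Pb²⁺][SO₄²⁻] = 8.1×10⁻¹⁰
Q = 8.1×10⁻¹⁰ < Ksp = 5.5×10⁻⁸, so the solution is unsaturated and no precipitate forms.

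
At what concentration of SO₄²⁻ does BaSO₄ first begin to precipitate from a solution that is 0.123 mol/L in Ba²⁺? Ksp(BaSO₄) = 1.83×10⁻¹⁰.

1.49×10⁻⁹ M

Precipitation of each salt begins when its ion product equals Ksp.
BaSO₄(s) ⇌ Ba²⁺(aq) + SO₄²⁻(aq)
Ksp = [Ba²⁺][SO₄²⁻] = [SO₄²⁻](0.123)
[SO₄²⁻] = 1.83×10⁻¹⁰ / (0.123) = 1.49×10⁻⁹
[SO₄²⁻] = 1.49×10⁻⁹ mol/L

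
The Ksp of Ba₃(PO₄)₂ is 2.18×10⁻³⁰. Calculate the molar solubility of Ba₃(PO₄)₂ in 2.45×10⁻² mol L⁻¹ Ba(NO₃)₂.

1.93×10⁻¹³ M

Ba₃(PO₄)₂(s) ⇌ 3 Ba²⁺(aq) + 2 PO₄³⁻(aq)
The solution already contains Ba²⁺ at 2.45×10⁻² mol L⁻¹. Let s be the molar solubility of Ba₃(PO₄)₂.
[Ba²⁺] ≈ 2.45×10⁻² mol L⁻¹ (common ion dominates); [PO₄³⁻] = 2s.
Ksp = [Ba²⁺]^3[PO₄³⁻]^2 = (2.45×10⁻²)^3(2s)^2
(2s)^2 = 2.18×10⁻³⁰ / (2.45×10⁻²)^3 = 1.48×10⁻²⁵
s = 1.93×10⁻¹³ mol L⁻¹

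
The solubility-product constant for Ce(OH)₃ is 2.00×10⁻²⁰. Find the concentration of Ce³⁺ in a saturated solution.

5.22×10⁻⁶ M

Ce(OH)₃(s) ⇌ Ce³⁺(aq) + 3 OH⁻(aq)
Call the molar solubility s, so that [Ce³⁺] = s and [OH⁻] = 3s.
Ksp = [Ce³⁺][OH⁻]^3 = s · (3s)^3 = 27s^4 = 2.00×10⁻²⁰
s = 5.22×10⁻⁶ mol L⁻¹
[Ce³⁺] = s = 5.22×10⁻⁶ mol L⁻¹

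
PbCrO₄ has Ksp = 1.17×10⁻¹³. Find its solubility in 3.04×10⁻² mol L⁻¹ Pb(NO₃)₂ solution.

PbCrO₄(s) ⇌ Pb²⁺(aq) + CrO₄²⁻(aq)
The solution already contains Pb²⁺ at 3.04×10⁻² mol L⁻¹. Let s be the molar solubility of PbCrO₄.
[Pb²⁺] ≈ 3.04×10⁻² mol L⁻¹ (common ion dominates); [CrO₄²⁻] = s.
Ksp = [Pb²⁺][CrO₄²⁻] = (3.04×10⁻²)s
s = 1.17×10⁻¹³ / (3.04×10⁻²) = 3.85×10⁻¹²
s = 3.85×10⁻¹² mol L⁻¹

3.85×10⁻¹² M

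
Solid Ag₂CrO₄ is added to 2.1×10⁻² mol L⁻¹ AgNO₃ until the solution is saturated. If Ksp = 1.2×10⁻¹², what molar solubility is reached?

Ag₂CrO₄(s) ⇌ 2 Ag⁺(aq) + CrO₄²⁻(aq)
Let s be the solubility of Ag₂CrO₄ here. The common ion gives [Ag⁺] ≈ 2.1×10⁻² mol L⁻¹, and [CrO₄²⁻] = s.
Ksp = [Ag⁺]^2[CrO₄²⁻] = (2.1×10⁻²)^2s
s = 1.2×10⁻¹² / (2.1×10⁻²)^2 = 2.7×10⁻⁹
s = 2.7×10⁻⁹ mol L⁻¹

2.7×10⁻⁹ M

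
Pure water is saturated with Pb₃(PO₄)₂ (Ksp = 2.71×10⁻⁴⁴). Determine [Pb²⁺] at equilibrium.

2.28×10⁻⁹ M

Pb₃(PO₄)₂(s) ⇌ 3 Pb²⁺(aq) + 2 PO₄³⁻(aq)
For each mole of Pb₃(PO₄)₂ that dissolves per liter, [Pb²⁺] = 3s and [PO₄³⁻] = 2s; let s denote this solubility.
Ksp = [Pb²⁺]^3[PO₄³⁻]^2 = (3s)^3 · (2s)^2 = 108s^5 = 2.71×10⁻⁴⁴
s = 7.58×10⁻¹⁰ mol L⁻¹
[Pb²⁺] = 3s = 2.28×10⁻⁹ mol L⁻¹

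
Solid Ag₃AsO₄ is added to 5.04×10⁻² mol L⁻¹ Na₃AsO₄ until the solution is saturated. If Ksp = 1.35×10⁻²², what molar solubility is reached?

Ag₃AsO₄(s) ⇌ 3 Ag⁺(aq) + AsO₄³⁻(aq)
Let s be the solubility of Ag₃AsO₄ here. The common ion gives [AsO₄³⁻] ≈ 5.04×10⁻² mol L⁻¹, and [Ag⁺] = 3s.
Ksp = [Ag⁺]^3[AsO₄³⁻] = (3s)^3(5.04×10⁻²)
(3s)^3 = 1.35×10⁻²² / (5.04×10⁻²) = 2.68×10⁻²¹
s = 4.63×10⁻⁸ mol L⁻¹

4.63×10⁻⁸ M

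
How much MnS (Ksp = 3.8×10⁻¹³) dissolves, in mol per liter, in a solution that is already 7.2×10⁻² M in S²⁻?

MnS(s) ⇌ Mn²⁺(aq) + S²⁻(aq)
Let s be the solubility of MnS here. The common ion gives [S²⁻] ≈ 7.2×10⁻² M, and [Mn²⁺] = s.
Ksp = [Mn²⁺][S²⁻] = s(7.2×10⁻²)
s = 3.8×10⁻¹³ / (7.2×10⁻²) = 5.3×10⁻¹²
s = 5.3×10⁻¹² M

5.3×10⁻¹² M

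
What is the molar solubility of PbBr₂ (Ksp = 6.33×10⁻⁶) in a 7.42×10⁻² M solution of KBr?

1.15×10⁻³ M

PbBr₂(s) ⇌ Pb²⁺(aq) + 2 Br⁻(aq)
Let s be the solubility of PbBr₂ here. The common ion gives [Br⁻] ≈ 7.42×10⁻² M, and [Pb²⁺] = s.
Ksp = [Pb²⁺][Br⁻]^2 = s(7.42×10⁻²)^2
s = 6.33×10⁻⁶ / (7.42×10⁻²)^2 = 1.15×10⁻³
s = 1.15×10⁻³ M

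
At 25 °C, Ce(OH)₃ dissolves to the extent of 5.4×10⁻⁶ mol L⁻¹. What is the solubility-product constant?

Ksp = 2.3×10⁻²⁰

Ce(OH)₃(s) ⇌ Ce³⁺(aq) + 3 OH⁻(aq)
Call the molar solubility s, so that [Ce³⁺] = s and [OH⁻] = 3s.
Ksp = [Ce³⁺][OH⁻]^3 = s · (3s)^3 = 27s^4
Ksp = 27 × (5.4×10⁻⁶)^4 = 2.3×10⁻²⁰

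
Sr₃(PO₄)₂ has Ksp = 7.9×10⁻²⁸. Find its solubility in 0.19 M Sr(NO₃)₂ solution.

1.7×10⁻¹³ M

Sr₃(PO₄)₂(s) ⇌ 3 Sr²⁺(aq) + 2 PO₄³⁻(aq)
Let s be the solubility of Sr₃(PO₄)₂ here. The common ion gives [Sr²⁺] ≈ 0.19 M, and [PO₄³⁻] = 2s.
Ksp = [Sr²⁺]^3[PO₄³⁻]^2 = (0.19)^3(2s)^2
(2s)^2 = 7.9×10⁻²⁸ / (0.19)^3 = 1.2×10⁻²⁵
s = 1.7×10⁻¹³ M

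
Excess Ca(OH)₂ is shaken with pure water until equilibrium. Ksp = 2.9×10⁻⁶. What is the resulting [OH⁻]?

Ca(OH)₂(s) ⇌ Ca²⁺(aq) + 2 OH⁻(aq)
Let s be the molar solubility. Then [Ca²⁺] = s and [OH⁻] = 2s.
Ksp = [Ca²⁺][OH⁻]^2 = s · (2s)^2 = 4s^3 = 2.9×10⁻⁶
s = 9.0×10⁻³ mol L⁻¹
[OH⁻] = 2s = 1.8×10⁻² mol L⁻¹

1.8×10⁻² M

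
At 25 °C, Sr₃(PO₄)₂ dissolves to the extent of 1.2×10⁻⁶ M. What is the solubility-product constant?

Sr₃(PO₄)₂(s) ⇌ 3 Sr²⁺(aq) + 2 PO₄³⁻(aq)
If s mol/L of Sr₃(PO₄)₂ dissolves, [Sr²⁺] = 3s and [PO₄³⁻] = 2s.
Ksp = [Sr²⁺]^3[PO₄³⁻]^2 = (3s)^3 · (2s)^2 = 108s^5
Ksp = 108 × (1.2×10⁻⁶)^5 = 2.7×10⁻²⁸

Ksp = 2.7×10⁻²⁸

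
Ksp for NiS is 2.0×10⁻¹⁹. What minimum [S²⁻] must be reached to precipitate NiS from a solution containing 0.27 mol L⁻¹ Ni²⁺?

The threshold for precipitation is Q = Ksp.
NiS(s) ⇌ Ni²⁺(aq) + S²⁻(aq)
Ksp = [Ni²⁺][S²⁻] = [S²⁻](0.27)
[S²⁻] = 2.0×10⁻¹⁹ / (0.27) = 7.4×10⁻¹⁹
[S²⁻] = 7.4×10⁻¹⁹ mol L⁻¹

7.4×10⁻¹⁹ M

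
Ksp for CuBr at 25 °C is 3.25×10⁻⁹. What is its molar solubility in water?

CuBr(s) ⇌ Cu⁺(aq) + Br⁻(aq)
Call the molar solubility s, so that [Cu⁺] = s and [Br⁻] = s.
Ksp = [Cu⁺][Br⁻] = s · s = s^2
s^2 = 3.25×10⁻⁹
s = 5.70×10⁻⁵ mol/L

5.70×10⁻⁵ M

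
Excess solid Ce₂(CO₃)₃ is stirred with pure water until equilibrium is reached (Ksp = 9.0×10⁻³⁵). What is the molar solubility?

Ce₂(CO₃)₃(s) ⇌ 2 Ce³⁺(aq) + 3 CO₃²⁻(aq)
For each mole of Ce₂(CO₃)₃ that dissolves per liter, [Ce³⁺] = 2s and [CO₃²⁻] = 3s; let s denote this solubility.
Ksp = [Ce³⁺]^2[CO₃²⁻]^3 = (2s)^2 · (3s)^3 = 108s^5
108s^5 = 9.0×10⁻³⁵  ⇒  s^5 = 8.3×10⁻³⁷
s = 6.1×10⁻⁸ mol/L

6.1×10⁻⁸ M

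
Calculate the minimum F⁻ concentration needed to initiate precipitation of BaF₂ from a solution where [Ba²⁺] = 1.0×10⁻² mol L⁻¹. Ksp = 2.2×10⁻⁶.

1.5×10⁻² M

Each salt precipitates once Q = Ksp for that salt.
BaF₂(s) ⇌ Ba²⁺(aq) + 2 F⁻(aq)
Ksp = [Ba²⁺][F⁻]^2 = [F⁻]^2(1.0×10⁻²)
[F⁻]^2 = 2.2×10⁻⁶ / (1.0×10⁻²) = 2.2×10⁻⁴
[F⁻] = 1.5×10⁻² mol L⁻¹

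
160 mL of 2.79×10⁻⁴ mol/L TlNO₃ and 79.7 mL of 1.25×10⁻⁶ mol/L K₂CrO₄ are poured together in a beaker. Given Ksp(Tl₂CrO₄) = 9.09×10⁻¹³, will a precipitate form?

After mixing, V = 160 mL + 79.7 mL = 239.7 mL.
[Tl⁺] = (2.79×10⁻⁴)(160)/239.7 = 1.86×10⁻⁴ mol/L
[CrO₄²⁻] = (1.25×10⁻⁶)(79.7)/239.7 = 4.16×10⁻⁷ mol/L
Q = [Tl⁺]^2[CrO₄²⁻] = 1.44×10⁻¹⁴
Q < Ksp (1.44×10⁻¹⁴ vs 9.09×10⁻¹³); the solution remains unsaturated and no precipitate forms.

No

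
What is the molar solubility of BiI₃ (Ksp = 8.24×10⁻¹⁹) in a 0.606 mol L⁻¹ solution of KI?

3.70×10⁻¹⁸ M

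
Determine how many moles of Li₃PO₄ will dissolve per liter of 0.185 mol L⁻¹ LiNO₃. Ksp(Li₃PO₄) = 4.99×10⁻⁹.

7.88×10⁻⁷ M

Li₃PO₄(s) ⇌ 3 Li⁺(aq) + PO₄³⁻(aq)
Li⁺ is already present at 0.185 mol L⁻¹. If s mol/L of Li₃PO₄ dissolves, [PO₄³⁻] = s while [Li⁺] ≈ 0.185 mol L⁻¹.
Ksp = [Li⁺]^3[PO₄³⁻] = (0.185)^3s
s = 4.99×10⁻⁹ / (0.185)^3 = 7.88×10⁻⁷
s = 7.88×10⁻⁷ mol L⁻¹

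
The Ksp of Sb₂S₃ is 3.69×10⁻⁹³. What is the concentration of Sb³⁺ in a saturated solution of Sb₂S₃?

2.56×10⁻¹⁹ M

Sb₂S₃(s) ⇌ 2 Sb³⁺(aq) + 3 S²⁻(aq)
If s mol/L of Sb₂S₃ dissolves, [Sb³⁺] = 2s and [S²⁻] = 3s.
Ksp = [Sb³⁺]^2[S²⁻]^3 = (2s)^2 · (3s)^3 = 108s^5 = 3.69×10⁻⁹³
s = 1.28×10⁻¹⁹ mol/L
[Sb³⁺] = 2s = 2.56×10⁻¹⁹ mol/L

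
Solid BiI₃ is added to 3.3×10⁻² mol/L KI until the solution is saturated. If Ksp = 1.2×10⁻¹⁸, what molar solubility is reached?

3.3×10⁻¹⁴ M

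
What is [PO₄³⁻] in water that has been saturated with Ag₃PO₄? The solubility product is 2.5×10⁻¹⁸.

1.7×10⁻⁵ M

Ag₃PO₄(s) ⇌ 3 Ag⁺(aq) + PO₄³⁻(aq)
If s mol/L of Ag₃PO₄ dissolves, [Ag⁺] = 3s and [PO₄³⁻] = s.
Ksp = [Ag⁺]^3[PO₄³⁻] = (3s)^3 · s = 27s^4 = 2.5×10⁻¹⁸
s = 1.7×10⁻⁵ mol/L
[PO₄³⁻] = s = 1.7×10⁻⁵ mol/L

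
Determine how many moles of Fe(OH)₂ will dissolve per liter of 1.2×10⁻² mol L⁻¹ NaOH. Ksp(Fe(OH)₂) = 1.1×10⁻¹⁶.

Fe(OH)₂(s) ⇌ Fe²⁺(aq) + 2 OH⁻(aq)
OH⁻ is already present at 1.2×10⁻² mol L⁻¹. If s mol/L of Fe(OH)₂ dissolves, [Fe²⁺] = s while [OH⁻] ≈ 1.2×10⁻² mol L⁻¹.
Ksp = [Fe²⁺][OH⁻]^2 = s(1.2×10⁻²)^2
s = 1.1×10⁻¹⁶ / (1.2×10⁻²)^2 = 7.6×10⁻¹³
s = 7.6×10⁻¹³ mol L⁻¹

7.6×10⁻¹³ M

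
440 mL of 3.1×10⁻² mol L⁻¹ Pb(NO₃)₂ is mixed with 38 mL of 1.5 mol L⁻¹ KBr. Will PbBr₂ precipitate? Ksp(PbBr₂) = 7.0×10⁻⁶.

Yes

After mixing, V = 440 mL + 38 mL = 478 mL.
[Pb²⁺] = (3.1×10⁻²)(440)/478 = 2.9×10⁻² mol L⁻¹
[Br⁻] = (1.5)(38)/478 = 0.12 mol L⁻¹
Q = [Pb²⁺][Br⁻]^2 = 4.1×10⁻⁴
Since Q (4.1×10⁻⁴) exceeds Ksp (7.0×10⁻⁶), PbBr₂ will precipitate.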